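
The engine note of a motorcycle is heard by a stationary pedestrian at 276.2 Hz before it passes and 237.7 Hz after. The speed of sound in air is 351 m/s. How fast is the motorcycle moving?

f₁/f₂ = (v + v_s)/(v − v_s), so v_s = v · (f₁ − f₂)/(f₁ + f₂).
v_s = 351 × (276.2 − 237.7)/(276.2 + 237.7) = 351 × 38.5/513.9 ≈ 26 m/s.

26 m/s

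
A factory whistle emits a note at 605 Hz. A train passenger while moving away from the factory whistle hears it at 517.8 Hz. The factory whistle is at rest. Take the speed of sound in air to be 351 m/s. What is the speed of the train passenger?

f' = f · (v − v_o)/v ⇒ v_o = v · |f'/f − 1|.
v_o = 351 × |517.8/605 − 1| = 351 × 0.1441 ≈ 51 m/s.

51 m/s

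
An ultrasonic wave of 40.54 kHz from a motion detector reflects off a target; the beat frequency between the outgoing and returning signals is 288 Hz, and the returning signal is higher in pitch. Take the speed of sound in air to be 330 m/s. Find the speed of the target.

Double Doppler shift off a moving reflector: f₂ = f₀ · (v + u)/(v − u) (u > 0 toward emitter).
Returning signal is higher, so f₂ = f₀ + Δf = 40540 + 288 = 40828 Hz.
Rearranging, u = v · (f₂ − f₀)/(f₂ + f₀) = 330 × 288/81368 ≈ 1.17 m/s.
So the target is moving at 1.17 m/s toward the emitter.

1.17 m/s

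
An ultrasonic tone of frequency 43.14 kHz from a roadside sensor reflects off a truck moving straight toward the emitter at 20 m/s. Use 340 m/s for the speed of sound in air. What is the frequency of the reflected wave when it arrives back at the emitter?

48.5 kHz

The truck first receives the wave as a moving observer: f₁ = f₀ · (v + u)/v = 43.14 × (340 + 20)/340 ≈ 45.7 kHz.
On reflection it acts as a source moving toward the stationary detector: f₂ = f₁ · v/(v − u) = 45.7 × 340/320 ≈ 48.5 kHz.
Equivalently f₂ = f₀ · (v + u)/(v − u).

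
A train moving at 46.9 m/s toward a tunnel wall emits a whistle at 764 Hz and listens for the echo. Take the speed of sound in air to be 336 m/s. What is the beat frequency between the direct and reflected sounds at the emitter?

The tunnel wall receives the sound from a moving source: f₁ = f₀ · v/(v − v_e) = 764 × 336/289.1 ≈ 888 Hz.
On the return leg the train is a moving observer: f₂ = f₁ · (v + v_e)/v = 888 × 382.9/336 ≈ 1012 Hz.
Beat against the emitted tone: |f₂ − f₀| = 2v_e·f₀/(v − v_e) = 2 × 46.9 × 764/289.1 ≈ 248 Hz.

248 Hz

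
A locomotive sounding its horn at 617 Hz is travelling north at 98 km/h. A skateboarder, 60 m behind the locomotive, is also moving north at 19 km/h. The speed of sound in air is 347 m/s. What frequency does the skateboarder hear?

98 km/h = 27.22 m/s; 19 km/h = 5.278 m/s.
The skateboarder is behind, so the locomotive is moving away from it while the skateboarder is moving toward the locomotive.
Both move, so f' = f · (v + v_o)/(v + v_s).
f' = 617 × (347 + 5.278)/(347 + 27.22) = 617 × 352.28/374.22 ≈ 581 Hz.

581 Hz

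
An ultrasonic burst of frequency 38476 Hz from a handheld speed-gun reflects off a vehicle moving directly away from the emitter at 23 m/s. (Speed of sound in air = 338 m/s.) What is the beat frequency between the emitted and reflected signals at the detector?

4903 Hz

The vehicle first receives the wave as a moving observer: f₁ = f₀ · (v − u)/v = 38476 × (338 − 23)/338 ≈ 35858 Hz.
The reflection then acts as a moving source: f₂ = f₁ · v/(v + u) ≈ 33573 Hz.
Beat frequency: |f₂ − f₀| = 2u·f₀/(v + u) = 2 × 23 × 38476/361 ≈ 4903 Hz.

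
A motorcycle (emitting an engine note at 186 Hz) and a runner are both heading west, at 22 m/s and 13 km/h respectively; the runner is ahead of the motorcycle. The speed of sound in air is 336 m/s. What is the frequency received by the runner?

197 Hz

13 km/h = 3.611 m/s.
The runner is ahead, so the motorcycle is moving toward it while the runner is moving away from the motorcycle.
Both move, so f' = f · (v − v_o)/(v − v_s).
f' = 186 × (336 − 3.611)/(336 − 22) = 186 × 332.39/314 ≈ 197 Hz.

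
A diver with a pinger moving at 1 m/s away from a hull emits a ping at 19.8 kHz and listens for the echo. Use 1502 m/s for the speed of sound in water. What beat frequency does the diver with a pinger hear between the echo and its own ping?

The hull receives the sound from a moving source: f₁ = f₀ · v/(v + v_e) = 19.8 × 1502/1503 ≈ 19.7868 kHz.
On the return leg the diver with a pinger is a moving observer: f₂ = f₁ · (v − v_e)/v = 19.7868 × 1501/1502 ≈ 19.7737 kHz.
Beat against the emitted tone (with f₀ = 19800 Hz): |f₂ − f₀| = 2v_e·f₀/(v + v_e) = 2 × 1 × 19800/1503 ≈ 26.3 Hz.

26.3 Hz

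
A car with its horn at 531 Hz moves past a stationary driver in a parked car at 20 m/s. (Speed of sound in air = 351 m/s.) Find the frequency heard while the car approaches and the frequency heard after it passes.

Approaching: f₁ = f · v/(v − v_s) = 531 × 351/331 ≈ 563 Hz.
Receding: f₂ = f · v/(v + v_s) = 531 × 351/371 ≈ 502 Hz.

563 Hz approaching; 502 Hz receding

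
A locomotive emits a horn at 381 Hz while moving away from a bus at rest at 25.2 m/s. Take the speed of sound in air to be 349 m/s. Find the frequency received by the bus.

355 Hz

With the source moving away from a stationary observer, f' = f · v/(v + v_s).
f' = 381 × 349/(349 + 25.2) = 381 × 349/374.2 ≈ 355 Hz.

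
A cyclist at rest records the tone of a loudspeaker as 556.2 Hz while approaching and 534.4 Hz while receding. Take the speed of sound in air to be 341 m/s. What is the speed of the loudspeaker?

f₁/f₂ = (v + v_s)/(v − v_s), so v_s = v · (f₁ − f₂)/(f₁ + f₂).
v_s = 341 × (556.2 − 534.4)/(556.2 + 534.4) = 341 × 21.8/1090.6 ≈ 6.8 m/s.

6.8 m/s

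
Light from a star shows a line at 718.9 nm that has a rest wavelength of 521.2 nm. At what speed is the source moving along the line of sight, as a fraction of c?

λ'/λ₀ = 1.3793 > 1 (redshift), so the source is receding.
λ'/λ₀ = √((1 + β)/(1 − β)) for a receding source ⇒ β = (r² − 1)/(r² + 1) with r = λ'/λ₀.
β = (1.9025 − 1)/(1.9025 + 1) ≈ 0.311.

0.311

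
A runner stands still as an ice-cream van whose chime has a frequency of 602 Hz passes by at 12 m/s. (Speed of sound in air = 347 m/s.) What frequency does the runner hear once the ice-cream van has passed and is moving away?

582 Hz

Receding: f₂ = f · v/(v + v_s) = 602 × 347/359 ≈ 582 Hz.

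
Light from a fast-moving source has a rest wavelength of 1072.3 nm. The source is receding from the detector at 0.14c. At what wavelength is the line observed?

1234.6 nm

Relativistic Doppler for wavelength: λ' = λ₀ · √((1 + β)/(1 − β)).
λ' = 1072.3 × √(1.1400/0.8600) = 1072.3 × 1.15134 ≈ 1234.6 nm.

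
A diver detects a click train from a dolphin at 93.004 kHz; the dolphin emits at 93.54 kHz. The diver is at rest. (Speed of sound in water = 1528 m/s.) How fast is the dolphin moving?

8.8 m/s

f' < f, so the dolphin is receding.
f' = f · v/(v + v_s) ⇒ v_s = v · |1 − f/f'|.
v_s = 1528 × |1 − 93.54/93.004| = 1528 × 0.005763 ≈ 8.8 m/s.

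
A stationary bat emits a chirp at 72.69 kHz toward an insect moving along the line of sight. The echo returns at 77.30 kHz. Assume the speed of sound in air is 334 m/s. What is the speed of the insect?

Double Doppler shift off a moving reflector: f₂ = f₀ · (v + u)/(v − u) (u > 0 toward emitter).
Rearranging, u = v · (f₂ − f₀)/(f₂ + f₀) = 334 × 4.61/149.99 ≈ 10.3 m/s.
So the insect is moving at 10.3 m/s toward the emitter.

10.3 m/s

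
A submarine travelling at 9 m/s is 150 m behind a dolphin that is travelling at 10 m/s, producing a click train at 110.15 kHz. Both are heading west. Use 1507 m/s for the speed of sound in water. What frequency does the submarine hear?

The submarine is behind, so the dolphin is moving away from it while the submarine is moving toward the dolphin.
Both move, so f' = f · (v + v_o)/(v + v_s).
f' = 110.15 × (1507 + 9)/(1507 + 10) = 110.15 × 1516/1517 ≈ 110.1 kHz.

110.1 kHz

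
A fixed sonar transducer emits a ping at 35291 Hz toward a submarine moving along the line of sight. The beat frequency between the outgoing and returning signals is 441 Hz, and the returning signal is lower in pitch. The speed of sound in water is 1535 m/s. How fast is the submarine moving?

Double Doppler shift off a moving reflector: f₂ = f₀ · (v + u)/(v − u) (u > 0 toward emitter).
Returning signal is lower, so f₂ = f₀ − Δf = 35291 − 441 = 34850 Hz.
Rearranging, u = v · (f₂ − f₀)/(f₂ + f₀) = 1535 × -441/70141 ≈ -9.7 m/s.
So the submarine is moving at 9.7 m/s away from the emitter.

9.7 m/s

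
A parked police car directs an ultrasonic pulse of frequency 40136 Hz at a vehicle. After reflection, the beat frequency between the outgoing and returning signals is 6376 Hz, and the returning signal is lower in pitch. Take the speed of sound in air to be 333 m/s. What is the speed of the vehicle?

29 m/s

Double Doppler shift off a moving reflector: f₂ = f₀ · (v + u)/(v − u) (u > 0 toward emitter).
Returning signal is lower, so f₂ = f₀ − Δf = 40136 − 6376 = 33760 Hz.
Rearranging, u = v · (f₂ − f₀)/(f₂ + f₀) = 333 × -6376/73896 ≈ -29 m/s.
So the vehicle is moving at 29 m/s away from the emitter.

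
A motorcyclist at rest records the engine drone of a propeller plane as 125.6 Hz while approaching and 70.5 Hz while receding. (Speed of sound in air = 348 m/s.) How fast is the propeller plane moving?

f₁/f₂ = (v + v_s)/(v − v_s), so v_s = v · (f₁ − f₂)/(f₁ + f₂).
v_s = 348 × (125.6 − 70.5)/(125.6 + 70.5) = 348 × 55.1/196.1 ≈ 98 m/s.

98 m/s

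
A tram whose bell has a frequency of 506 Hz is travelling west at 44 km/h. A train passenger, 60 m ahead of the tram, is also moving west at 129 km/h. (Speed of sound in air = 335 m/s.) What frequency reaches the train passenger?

469 Hz

44 km/h = 12.22 m/s; 129 km/h = 35.83 m/s.
The train passenger is ahead, so the tram is moving toward it while the train passenger is moving away from the tram.
Both move, so f' = f · (v − v_o)/(v − v_s).
f' = 506 × (335 − 35.83)/(335 − 12.22) = 506 × 299.17/322.78 ≈ 469 Hz.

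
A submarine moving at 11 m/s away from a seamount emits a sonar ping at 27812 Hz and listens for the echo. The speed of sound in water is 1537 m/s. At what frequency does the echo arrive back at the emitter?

27417 Hz

The seamount receives the sound from a moving source: f₁ = f₀ · v/(v + v_e) = 27812 × 1537/1548 ≈ 27614 Hz.
On the return leg the submarine is a moving observer: f₂ = f₁ · (v − v_e)/v = 27614 × 1526/1537 ≈ 27417 Hz.
Equivalently f₂ = f₀ · (v − v_e)/(v + v_e).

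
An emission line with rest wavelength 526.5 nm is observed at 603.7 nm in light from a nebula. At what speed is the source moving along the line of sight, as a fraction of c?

0.136c

λ'/λ₀ = 1.1466 > 1 (redshift), so the source is receding.
λ'/λ₀ = √((1 + β)/(1 − β)) for a receding source ⇒ β = (r² − 1)/(r² + 1) with r = λ'/λ₀.
β = (1.3148 − 1)/(1.3148 + 1) ≈ 0.136.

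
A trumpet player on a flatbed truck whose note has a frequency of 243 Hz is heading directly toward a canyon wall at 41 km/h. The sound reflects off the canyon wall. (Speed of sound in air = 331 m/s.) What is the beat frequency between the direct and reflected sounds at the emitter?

17.3 Hz

41 km/h = 11.39 m/s.
The canyon wall receives the sound from a moving source: f₁ = f₀ · v/(v − v_e) = 243 × 331/319.61 ≈ 251.66 Hz.
On the return leg the trumpet player on a flatbed truck is a moving observer: f₂ = f₁ · (v + v_e)/v = 251.66 × 342.39/331 ≈ 260.32 Hz.
Beat against the emitted tone: |f₂ − f₀| = 2v_e·f₀/(v − v_e) = 2 × 11.39 × 243/319.61 ≈ 17.3 Hz.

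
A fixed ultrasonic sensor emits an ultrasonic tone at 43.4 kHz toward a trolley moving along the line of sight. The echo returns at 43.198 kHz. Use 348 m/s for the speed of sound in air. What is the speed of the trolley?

Double Doppler shift off a moving reflector: f₂ = f₀ · (v + u)/(v − u) (u > 0 toward emitter).
Rearranging, u = v · (f₂ − f₀)/(f₂ + f₀) = 348 × -0.202/86.598 ≈ -0.81 m/s.
So the trolley is moving at 0.81 m/s away from the emitter.

0.81 m/s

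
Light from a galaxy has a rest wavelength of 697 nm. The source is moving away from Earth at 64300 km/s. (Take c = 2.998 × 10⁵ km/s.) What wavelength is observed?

866.7 nm

β = v/c = 64300/299800 = 0.2145.
Relativistic Doppler for wavelength: λ' = λ₀ · √((1 + β)/(1 − β)).
λ' = 697 × √(1.2145/0.7855) = 697 × 1.24341 ≈ 866.7 nm.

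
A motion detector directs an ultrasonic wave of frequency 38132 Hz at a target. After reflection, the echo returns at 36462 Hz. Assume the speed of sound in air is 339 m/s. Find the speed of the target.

Double Doppler shift off a moving reflector: f₂ = f₀ · (v + u)/(v − u) (u > 0 toward emitter).
Rearranging, u = v · (f₂ − f₀)/(f₂ + f₀) = 339 × -1670/74594 ≈ -7.6 m/s.
So the target is moving at 7.6 m/s away from the emitter.

7.6 m/s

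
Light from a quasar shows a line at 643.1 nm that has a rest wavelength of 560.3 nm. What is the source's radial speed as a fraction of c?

0.137c

λ'/λ₀ = 1.1478 > 1 (redshift), so the source is receding.
λ'/λ₀ = √((1 + β)/(1 − β)) for a receding source ⇒ β = (r² − 1)/(r² + 1) with r = λ'/λ₀.
β = (1.3174 − 1)/(1.3174 + 1) ≈ 0.137.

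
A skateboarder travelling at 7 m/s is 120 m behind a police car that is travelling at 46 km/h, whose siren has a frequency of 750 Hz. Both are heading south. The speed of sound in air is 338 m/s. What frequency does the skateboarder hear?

738 Hz

46 km/h = 12.78 m/s.
The skateboarder is behind, so the police car is moving away from it while the skateboarder is moving toward the police car.
General Doppler shift: f' = f · (v + v_o)/(v + v_s).
f' = 750 × (338 + 7)/(338 + 12.78) = 750 × 345/350.78 ≈ 738 Hz.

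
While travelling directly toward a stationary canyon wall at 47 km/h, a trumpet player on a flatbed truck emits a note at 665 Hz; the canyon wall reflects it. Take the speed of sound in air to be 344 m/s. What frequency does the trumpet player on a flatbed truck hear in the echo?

717 Hz

47 km/h = 13.06 m/s.
The canyon wall receives the sound from a moving source: f₁ = f₀ · v/(v − v_e) = 665 × 344/330.94 ≈ 691 Hz.
On the return leg the trumpet player on a flatbed truck is a moving observer: f₂ = f₁ · (v + v_e)/v = 691 × 357.06/344 ≈ 717 Hz.
Equivalently f₂ = f₀ · (v + v_e)/(v − v_e).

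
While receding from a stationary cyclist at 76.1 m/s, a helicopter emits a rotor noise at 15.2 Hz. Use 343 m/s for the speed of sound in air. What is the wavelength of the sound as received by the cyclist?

With the source moving away from a stationary observer, f' = f · v/(v + v_s).
f' = 15.2 × 343/(343 + 76.1) ≈ 12.4 Hz.
λ' = v/f' = 343/12.44 ≈ 27.57 m.

27.57 m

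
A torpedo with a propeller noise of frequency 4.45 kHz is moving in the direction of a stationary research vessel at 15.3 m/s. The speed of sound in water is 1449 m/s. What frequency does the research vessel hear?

With the source moving toward a stationary observer, f' = f · v/(v − v_s).
f' = 4.45 × 1449/(1449 − 15.3) = 4.45 × 1449/1434 ≈ 4.50 kHz.

4.50 kHz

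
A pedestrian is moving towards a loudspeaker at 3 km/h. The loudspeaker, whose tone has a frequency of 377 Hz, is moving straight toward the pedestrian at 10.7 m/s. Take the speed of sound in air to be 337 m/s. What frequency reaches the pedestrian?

3 km/h = 0.8333 m/s.
Both move, so f' = f · (v + v_o)/(v − v_s).
f' = 377 × (337 + 0.8333)/(337 − 10.7) = 377 × 337.83/326.3 ≈ 390 Hz.

390 Hz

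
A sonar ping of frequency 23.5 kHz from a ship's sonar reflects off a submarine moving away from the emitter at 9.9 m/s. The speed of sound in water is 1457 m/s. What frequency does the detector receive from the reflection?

23.2 kHz

At the submarine (a moving observer), f₁ = f₀ · (v − u)/v = 23.5 × 1447.1/1457 ≈ 23.3 kHz.
On reflection it acts as a source moving away from the stationary detector: f₂ = f₁ · v/(v + u) = 23.3 × 1457/1466.9 ≈ 23.2 kHz.
Equivalently f₂ = f₀ · (v − u)/(v + u).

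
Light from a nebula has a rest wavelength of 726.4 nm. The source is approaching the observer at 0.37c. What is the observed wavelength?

Relativistic Doppler for wavelength: λ' = λ₀ · √((1 − β)/(1 + β)).
λ' = 726.4 × √(0.6300/1.3700) = 726.4 × 0.67813 ≈ 492.6 nm.

492.6 nm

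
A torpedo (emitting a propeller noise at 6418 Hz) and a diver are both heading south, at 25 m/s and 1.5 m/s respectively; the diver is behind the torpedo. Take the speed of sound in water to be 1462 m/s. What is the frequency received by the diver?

The diver is behind, so the torpedo is moving away from it while the diver is moving toward the torpedo.
General Doppler shift: f' = f · (v + v_o)/(v + v_s).
f' = 6418 × (1462 + 1.5)/(1462 + 25) = 6418 × 1463.5/1487 ≈ 6317 Hz.

6317 Hz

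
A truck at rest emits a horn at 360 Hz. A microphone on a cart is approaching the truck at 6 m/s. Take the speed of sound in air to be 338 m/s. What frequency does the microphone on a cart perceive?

Only the observer moves, toward the source, so f' = f · (v + v_o)/v.
f' = 360 × (338 + 6)/338 = 360 × 344/338 ≈ 366 Hz.

366 Hz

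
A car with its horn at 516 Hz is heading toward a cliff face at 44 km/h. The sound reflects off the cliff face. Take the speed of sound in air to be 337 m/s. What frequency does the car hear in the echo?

555 Hz

44 km/h = 12.22 m/s.
The cliff face receives the sound from a moving source: f₁ = f₀ · v/(v − v_e) = 516 × 337/324.78 ≈ 535 Hz.
On the return leg the car is a moving observer: f₂ = f₁ · (v + v_e)/v = 535 × 349.22/337 ≈ 555 Hz.
Equivalently f₂ = f₀ · (v + v_e)/(v − v_e).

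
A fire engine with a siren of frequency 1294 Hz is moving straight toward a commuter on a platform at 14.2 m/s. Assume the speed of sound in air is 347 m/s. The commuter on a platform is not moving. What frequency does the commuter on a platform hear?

1349 Hz

Moving source, stationary observer: f' = f · v/(v − v_s) since the source is approaching.
f' = 1294 × 347/(347 − 14.2) = 1294 × 347/332.8 ≈ 1349 Hz.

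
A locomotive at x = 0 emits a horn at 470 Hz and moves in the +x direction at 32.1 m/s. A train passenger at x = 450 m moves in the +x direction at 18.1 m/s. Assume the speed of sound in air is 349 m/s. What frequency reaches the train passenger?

491 Hz

The observer lies on the +x side, so the source is heading toward the observer and the observer is heading away from the source.
General Doppler shift: f' = f · (v − v_o)/(v − v_s).
f' = 470 × (349 − 18.1)/(349 − 32.1) = 470 × 330.9/316.9 ≈ 491 Hz.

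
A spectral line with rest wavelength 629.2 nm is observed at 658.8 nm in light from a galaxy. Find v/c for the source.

0.046

λ'/λ₀ = 1.0470 > 1 (redshift), so the source is receding.
λ'/λ₀ = √((1 + β)/(1 − β)) for a receding source ⇒ β = (r² − 1)/(r² + 1) with r = λ'/λ₀.
β = (1.0963 − 1)/(1.0963 + 1) ≈ 0.046.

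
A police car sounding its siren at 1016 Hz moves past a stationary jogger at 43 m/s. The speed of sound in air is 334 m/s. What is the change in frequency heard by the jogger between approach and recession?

Approaching: f₁ = f · v/(v − v_s) = 1016 × 334/291 ≈ 1166 Hz.
Receding: f₂ = f · v/(v + v_s) = 1016 × 334/377 ≈ 900 Hz.
Drop: f₁ − f₂ = 2f·v·v_s/(v² − v_s²) = 2 × 1016 × 334 × 43/(334² − 43²) ≈ 266 Hz.

266 Hz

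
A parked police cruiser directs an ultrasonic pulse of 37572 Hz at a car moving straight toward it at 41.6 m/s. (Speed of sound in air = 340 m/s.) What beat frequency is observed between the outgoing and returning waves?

10476 Hz

At the car (a moving observer), f₁ = f₀ · (v + u)/v = 37572 × 381.6/340 ≈ 42169 Hz.
The reflection then acts as a moving source: f₂ = f₁ · v/(v − u) ≈ 48048 Hz.
Beat frequency: |f₂ − f₀| = 2u·f₀/(v − u) = 2 × 41.6 × 37572/298.4 ≈ 10476 Hz.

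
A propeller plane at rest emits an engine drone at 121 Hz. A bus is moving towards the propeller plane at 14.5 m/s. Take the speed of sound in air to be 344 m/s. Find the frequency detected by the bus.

Moving observer, stationary source: f' = f · (v + v_o)/v.
f' = 121 × (344 + 14.5)/344 = 121 × 358.5/344 ≈ 126 Hz.

126 Hz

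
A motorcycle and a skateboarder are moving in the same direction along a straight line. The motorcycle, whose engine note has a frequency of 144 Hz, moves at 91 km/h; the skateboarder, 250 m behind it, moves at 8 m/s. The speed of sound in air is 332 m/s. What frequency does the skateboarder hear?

137 Hz

91 km/h = 25.28 m/s.
The skateboarder is behind, so the motorcycle is moving away from it while the skateboarder is moving toward the motorcycle.
Both move, so f' = f · (v + v_o)/(v + v_s).
f' = 144 × (332 + 8)/(332 + 25.28) = 144 × 340/357.28 ≈ 137 Hz.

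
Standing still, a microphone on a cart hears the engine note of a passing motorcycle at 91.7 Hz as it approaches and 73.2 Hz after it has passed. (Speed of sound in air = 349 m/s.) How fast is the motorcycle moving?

39 m/s

f₁/f₂ = (v + v_s)/(v − v_s), so v_s = v · (f₁ − f₂)/(f₁ + f₂).
v_s = 349 × (91.7 − 73.2)/(91.7 + 73.2) = 349 × 18.5/164.9 ≈ 39 m/s.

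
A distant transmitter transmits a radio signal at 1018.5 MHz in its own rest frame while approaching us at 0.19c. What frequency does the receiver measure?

Relativistic Doppler for frequency: f' = f₀ · √((1 + β)/(1 − β)).
f' = 1018.5 × √(1.1900/0.8100) = 1018.5 × 1.21208 ≈ 1234.5 MHz.

1234.5 MHz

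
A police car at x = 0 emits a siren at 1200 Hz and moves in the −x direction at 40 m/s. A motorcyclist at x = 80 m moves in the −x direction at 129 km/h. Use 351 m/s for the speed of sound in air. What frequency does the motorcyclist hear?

1187 Hz

129 km/h = 35.83 m/s.
The observer lies on the +x side, so the source is heading away from the observer and the observer is heading toward the source.
With source receding and observer approaching, f' = f · (v + v_o)/(v + v_s).
f' = 1200 × (351 + 35.83)/(351 + 40) = 1200 × 386.83/391 ≈ 1187 Hz.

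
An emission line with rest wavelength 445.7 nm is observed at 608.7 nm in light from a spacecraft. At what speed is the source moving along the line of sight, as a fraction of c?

λ'/λ₀ = 1.3657 > 1 (redshift), so the source is receding.
λ'/λ₀ = √((1 + β)/(1 − β)) for a receding source ⇒ β = (r² − 1)/(r² + 1) with r = λ'/λ₀.
β = (1.8652 − 1)/(1.8652 + 1) ≈ 0.302.

0.302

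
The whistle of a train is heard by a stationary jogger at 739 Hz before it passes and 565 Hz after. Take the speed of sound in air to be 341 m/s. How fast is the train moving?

f₁/f₂ = (v + v_s)/(v − v_s), so v_s = v · (f₁ − f₂)/(f₁ + f₂).
v_s = 341 × (739 − 565)/(739 + 565) = 341 × 174/1304 ≈ 46 m/s.

46 m/s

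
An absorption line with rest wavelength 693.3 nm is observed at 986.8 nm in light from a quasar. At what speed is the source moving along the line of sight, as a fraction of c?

0.339

λ'/λ₀ = 1.4233 > 1 (redshift), so the source is receding.
λ'/λ₀ = √((1 + β)/(1 − β)) for a receding source ⇒ β = (r² − 1)/(r² + 1) with r = λ'/λ₀.
β = (2.0259 − 1)/(2.0259 + 1) ≈ 0.339.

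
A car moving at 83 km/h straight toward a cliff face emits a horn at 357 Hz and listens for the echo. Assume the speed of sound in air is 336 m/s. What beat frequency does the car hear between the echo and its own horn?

52.6 Hz

83 km/h = 23.06 m/s.
The cliff face receives the sound from a moving source: f₁ = f₀ · v/(v − v_e) = 357 × 336/312.94 ≈ 383.3 Hz.
On the return leg the car is a moving observer: f₂ = f₁ · (v + v_e)/v = 383.3 × 359.06/336 ≈ 409.6 Hz.
Equivalently f₂ = f₀ · (v + v_e)/(v − v_e).
Beat against the emitted tone: |f₂ − f₀| = 2v_e·f₀/(v − v_e) = 2 × 23.06 × 357/312.94 ≈ 52.6 Hz.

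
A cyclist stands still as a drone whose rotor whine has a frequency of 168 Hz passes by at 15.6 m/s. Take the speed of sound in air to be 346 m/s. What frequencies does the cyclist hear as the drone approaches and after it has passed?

176 Hz approaching; 161 Hz receding

Approaching: f₁ = f · v/(v − v_s) = 168 × 346/330.4 ≈ 176 Hz.
Receding: f₂ = f · v/(v + v_s) = 168 × 346/361.6 ≈ 161 Hz.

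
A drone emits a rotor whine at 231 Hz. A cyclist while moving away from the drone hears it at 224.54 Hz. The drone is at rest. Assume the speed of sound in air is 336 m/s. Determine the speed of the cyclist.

f' = f · (v − v_o)/v ⇒ v_o = v · |f'/f − 1|.
v_o = 336 × |224.54/231 − 1| = 336 × 0.02797 ≈ 9.4 m/s.

9.4 m/s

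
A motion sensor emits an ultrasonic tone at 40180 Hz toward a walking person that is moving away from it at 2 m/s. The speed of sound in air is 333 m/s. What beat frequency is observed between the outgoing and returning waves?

480 Hz

The walking person first receives the wave as a moving observer: f₁ = f₀ · (v − u)/v = 40180 × (333 − 2)/333 ≈ 39939 Hz.
The reflection then acts as a moving source: f₂ = f₁ · v/(v + u) ≈ 39700 Hz.
Beat frequency: |f₂ − f₀| = 2u·f₀/(v + u) = 2 × 2 × 40180/335 ≈ 480 Hz.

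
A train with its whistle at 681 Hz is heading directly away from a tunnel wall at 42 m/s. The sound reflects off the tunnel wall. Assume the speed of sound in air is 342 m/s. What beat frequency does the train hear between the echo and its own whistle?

The tunnel wall receives the sound from a moving source: f₁ = f₀ · v/(v + v_e) = 681 × 342/384 ≈ 606.5 Hz.
On the return leg the train is a moving observer: f₂ = f₁ · (v − v_e)/v = 606.5 × 300/342 ≈ 532.0 Hz.
Beat against the emitted tone: |f₂ − f₀| = 2v_e·f₀/(v + v_e) = 2 × 42 × 681/384 ≈ 149 Hz.

149 Hz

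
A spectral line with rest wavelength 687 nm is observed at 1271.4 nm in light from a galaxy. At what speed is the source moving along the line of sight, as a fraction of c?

0.548c

λ'/λ₀ = 1.8507 > 1 (redshift), so the source is receding.
λ'/λ₀ = √((1 + β)/(1 − β)) for a receding source ⇒ β = (r² − 1)/(r² + 1) with r = λ'/λ₀.
β = (3.4249 − 1)/(3.4249 + 1) ≈ 0.548.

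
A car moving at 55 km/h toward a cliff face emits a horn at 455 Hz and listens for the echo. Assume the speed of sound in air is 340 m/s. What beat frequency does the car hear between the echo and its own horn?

42.8 Hz

55 km/h = 15.28 m/s.
The cliff face receives the sound from a moving source: f₁ = f₀ · v/(v − v_e) = 455 × 340/324.72 ≈ 476.4 Hz.
On the return leg the car is a moving observer: f₂ = f₁ · (v + v_e)/v = 476.4 × 355.28/340 ≈ 497.8 Hz.
Beat against the emitted tone: |f₂ − f₀| = 2v_e·f₀/(v − v_e) = 2 × 15.28 × 455/324.72 ≈ 42.8 Hz.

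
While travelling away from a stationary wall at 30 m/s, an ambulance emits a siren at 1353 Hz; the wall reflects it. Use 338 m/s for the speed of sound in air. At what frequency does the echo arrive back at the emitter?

1132 Hz

The wall receives the sound from a moving source: f₁ = f₀ · v/(v + v_e) = 1353 × 338/368 ≈ 1243 Hz.
On the return leg the ambulance is a moving observer: f₂ = f₁ · (v − v_e)/v = 1243 × 308/338 ≈ 1132 Hz.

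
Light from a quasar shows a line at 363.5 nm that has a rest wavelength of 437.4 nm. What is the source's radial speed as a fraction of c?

λ'/λ₀ = 0.8310 < 1 (blueshift), so the source is approaching.
λ'/λ₀ = √((1 − β)/(1 + β)) for an approaching source ⇒ β = (1 − r²)/(1 + r²) with r = λ'/λ₀.
β = (1 − 0.6906)/(1 + 0.6906) ≈ 0.183.

0.183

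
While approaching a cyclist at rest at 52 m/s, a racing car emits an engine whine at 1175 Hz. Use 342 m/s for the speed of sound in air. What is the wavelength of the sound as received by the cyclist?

24.7 cm

Only the source moves, toward the listener, so f' = f · v/(v − v_s).
f' = 1175 × 342/(342 − 52) ≈ 1386 Hz.
λ' = v/f' = 342/1385.69 ≈ 24.7 cm.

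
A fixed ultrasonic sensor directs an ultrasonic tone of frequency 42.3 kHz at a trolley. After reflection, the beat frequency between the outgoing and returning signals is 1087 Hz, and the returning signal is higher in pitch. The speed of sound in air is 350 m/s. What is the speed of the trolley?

4.4 m/s

Double Doppler shift off a moving reflector: f₂ = f₀ · (v + u)/(v − u) (u > 0 toward emitter).
Returning signal is higher, so f₂ = f₀ + Δf = 42300 + 1087 = 43387 Hz.
Rearranging, u = v · (f₂ − f₀)/(f₂ + f₀) = 350 × 1087/85687 ≈ 4.4 m/s.
So the trolley is moving at 4.4 m/s toward the emitter.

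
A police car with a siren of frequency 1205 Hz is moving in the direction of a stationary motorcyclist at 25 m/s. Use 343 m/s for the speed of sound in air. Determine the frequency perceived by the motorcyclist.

1300 Hz

With the source moving toward a stationary observer, f' = f · v/(v − v_s).
f' = 1205 × 343/(343 − 25) = 1205 × 343/318 ≈ 1300 Hz.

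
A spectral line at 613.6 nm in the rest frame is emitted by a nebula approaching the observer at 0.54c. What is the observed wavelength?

Relativistic Doppler for wavelength: λ' = λ₀ · √((1 − β)/(1 + β)).
λ' = 613.6 × √(0.4600/1.5400) = 613.6 × 0.54654 ≈ 335.4 nm.

335.4 nm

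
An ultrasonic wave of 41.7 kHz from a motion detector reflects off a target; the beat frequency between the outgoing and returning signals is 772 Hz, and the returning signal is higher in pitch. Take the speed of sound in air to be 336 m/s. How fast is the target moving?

Double Doppler shift off a moving reflector: f₂ = f₀ · (v + u)/(v − u) (u > 0 toward emitter).
Returning signal is higher, so f₂ = f₀ + Δf = 41700 + 772 = 42472 Hz.
Rearranging, u = v · (f₂ − f₀)/(f₂ + f₀) = 336 × 772/84172 ≈ 3.1 m/s.
So the target is moving at 3.1 m/s toward the emitter.

3.1 m/s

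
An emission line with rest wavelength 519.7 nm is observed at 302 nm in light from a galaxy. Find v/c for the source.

0.495

λ'/λ₀ = 0.5811 < 1 (blueshift), so the source is approaching.
λ'/λ₀ = √((1 − β)/(1 + β)) for an approaching source ⇒ β = (1 − r²)/(1 + r²) with r = λ'/λ₀.
β = (1 − 0.3377)/(1 + 0.3377) ≈ 0.495.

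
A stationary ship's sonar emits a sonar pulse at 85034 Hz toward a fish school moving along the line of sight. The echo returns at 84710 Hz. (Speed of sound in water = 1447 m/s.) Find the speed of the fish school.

2.76 m/s

Double Doppler shift off a moving reflector: f₂ = f₀ · (v + u)/(v − u) (u > 0 toward emitter).
Rearranging, u = v · (f₂ − f₀)/(f₂ + f₀) = 1447 × -324/169744 ≈ -2.76 m/s.
So the fish school is moving at 2.76 m/s away from the emitter.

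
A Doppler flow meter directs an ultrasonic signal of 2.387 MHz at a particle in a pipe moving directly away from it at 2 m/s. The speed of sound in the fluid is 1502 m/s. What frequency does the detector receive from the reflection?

At the particle in a pipe (a moving observer), f₁ = f₀ · (v − u)/v = 2.387 × 1500/1502 ≈ 2.384 MHz.
On reflection it acts as a source moving away from the stationary detector: f₂ = f₁ · v/(v + u) = 2.384 × 1502/1504 ≈ 2.381 MHz.
Equivalently f₂ = f₀ · (v − u)/(v + u).

2.381 MHz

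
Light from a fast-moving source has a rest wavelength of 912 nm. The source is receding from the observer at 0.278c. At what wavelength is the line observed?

1213.4 nm

Relativistic Doppler for wavelength: λ' = λ₀ · √((1 + β)/(1 − β)).
λ' = 912 × √(1.2780/0.7220) = 912 × 1.33044 ≈ 1213.4 nm.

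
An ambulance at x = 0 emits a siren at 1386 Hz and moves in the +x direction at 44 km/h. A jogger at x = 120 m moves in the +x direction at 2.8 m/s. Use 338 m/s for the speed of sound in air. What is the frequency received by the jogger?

44 km/h = 12.22 m/s.
The observer lies on the +x side, so the source is heading toward the observer and the observer is heading away from the source.
With source approaching and observer receding, f' = f · (v − v_o)/(v − v_s).
f' = 1386 × (338 − 2.8)/(338 − 12.22) = 1386 × 335.2/325.78 ≈ 1426 Hz.

1426 Hz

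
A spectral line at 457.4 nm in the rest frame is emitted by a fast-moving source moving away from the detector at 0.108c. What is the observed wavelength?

509.8 nm

Relativistic Doppler for wavelength: λ' = λ₀ · √((1 + β)/(1 − β)).
λ' = 457.4 × √(1.1080/0.8920) = 457.4 × 1.11452 ≈ 509.8 nm.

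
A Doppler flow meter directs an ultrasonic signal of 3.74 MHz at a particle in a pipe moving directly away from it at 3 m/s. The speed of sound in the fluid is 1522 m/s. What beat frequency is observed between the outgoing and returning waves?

At the particle in a pipe (a moving observer), f₁ = f₀ · (v − u)/v = 3.74 × 1519/1522 ≈ 3.73263 MHz.
On reflection it acts as a source moving away from the stationary detector: f₂ = f₁ · v/(v + u) = 3.73263 × 1522/1525 ≈ 3.72529 MHz.
Beat frequency (with f₀ = 3740000 Hz): |f₂ − f₀| = 2u·f₀/(v + u) = 2 × 3 × 3740000/1525 ≈ 14715 Hz.

14715 Hz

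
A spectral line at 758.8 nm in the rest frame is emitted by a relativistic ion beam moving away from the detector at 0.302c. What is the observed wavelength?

Relativistic Doppler for wavelength: λ' = λ₀ · √((1 + β)/(1 − β)).
λ' = 758.8 × √(1.3020/0.6980) = 758.8 × 1.36577 ≈ 1036.3 nm.

1036.3 nm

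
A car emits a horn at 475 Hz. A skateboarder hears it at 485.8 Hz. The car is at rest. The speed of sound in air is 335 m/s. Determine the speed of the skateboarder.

7.6 m/s

f' > f, so the skateboarder is approaching.
f' = f · (v + v_o)/v ⇒ v_o = v · |f'/f − 1|.
v_o = 335 × |485.8/475 − 1| = 335 × 0.02274 ≈ 7.6 m/s.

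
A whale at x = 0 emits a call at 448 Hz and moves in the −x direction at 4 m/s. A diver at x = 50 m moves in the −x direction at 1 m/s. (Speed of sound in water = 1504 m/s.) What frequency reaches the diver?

The observer lies on the +x side, so the source is heading away from the observer and the observer is heading toward the source.
With source receding and observer approaching, f' = f · (v + v_o)/(v + v_s).
f' = 448 × (1504 + 1)/(1504 + 4) = 448 × 1505/1508 ≈ 447 Hz.

447 Hz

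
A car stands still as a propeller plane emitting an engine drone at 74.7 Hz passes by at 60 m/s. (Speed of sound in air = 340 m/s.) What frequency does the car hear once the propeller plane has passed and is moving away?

63 Hz

Receding: f₂ = f · v/(v + v_s) = 74.7 × 340/400 ≈ 63 Hz.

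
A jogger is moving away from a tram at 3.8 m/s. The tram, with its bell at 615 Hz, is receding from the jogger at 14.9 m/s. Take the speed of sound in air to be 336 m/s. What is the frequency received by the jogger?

General Doppler shift: f' = f · (v − v_o)/(v + v_s).
f' = 615 × (336 − 3.8)/(336 + 14.9) = 615 × 332.2/350.9 ≈ 582 Hz.

582 Hz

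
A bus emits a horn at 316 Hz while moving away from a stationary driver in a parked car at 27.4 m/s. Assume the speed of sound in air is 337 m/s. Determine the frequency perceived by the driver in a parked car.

Moving source, stationary observer: f' = f · v/(v + v_s) since the source is receding.
f' = 316 × 337/(337 + 27.4) = 316 × 337/364.4 ≈ 292 Hz.

292 Hz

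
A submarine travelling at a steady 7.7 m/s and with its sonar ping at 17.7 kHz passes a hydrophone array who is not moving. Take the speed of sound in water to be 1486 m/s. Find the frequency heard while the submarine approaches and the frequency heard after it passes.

17.79 kHz approaching; 17.61 kHz receding

Approaching: f₁ = f · v/(v − v_s) = 17.7 × 1486/1478.3 ≈ 17.79 kHz.
Receding: f₂ = f · v/(v + v_s) = 17.7 × 1486/1493.7 ≈ 17.61 kHz.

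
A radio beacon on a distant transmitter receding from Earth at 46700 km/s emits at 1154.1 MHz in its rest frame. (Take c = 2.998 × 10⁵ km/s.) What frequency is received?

β = v/c = 46700/299800 = 0.1558.
Relativistic Doppler for frequency: f' = f₀ · √((1 − β)/(1 + β)).
f' = 1154.1 × √(0.8442/1.1558) = 1154.1 × 0.85466 ≈ 986.4 MHz.

986.4 MHz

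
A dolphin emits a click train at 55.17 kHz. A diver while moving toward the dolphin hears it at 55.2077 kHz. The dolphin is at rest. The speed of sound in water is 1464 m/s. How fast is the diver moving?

f' = f · (v + v_o)/v ⇒ v_o = v · |f'/f − 1|.
v_o = 1464 × |55.2077/55.17 − 1| = 1464 × 0.0006833 ≈ 1.00 m/s.

1.00 m/s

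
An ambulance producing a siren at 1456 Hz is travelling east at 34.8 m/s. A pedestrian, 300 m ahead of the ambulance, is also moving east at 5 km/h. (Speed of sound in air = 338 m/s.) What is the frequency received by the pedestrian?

1616 Hz

5 km/h = 1.389 m/s.
The pedestrian is ahead, so the ambulance is moving toward it while the pedestrian is moving away from the ambulance.
With source approaching and observer receding, f' = f · (v − v_o)/(v − v_s).
f' = 1456 × (338 − 1.389)/(338 − 34.8) = 1456 × 336.61/303.2 ≈ 1616 Hz.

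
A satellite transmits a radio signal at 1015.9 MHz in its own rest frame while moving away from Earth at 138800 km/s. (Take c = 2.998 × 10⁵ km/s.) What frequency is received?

β = v/c = 138800/299800 = 0.4630.
Relativistic Doppler for frequency: f' = f₀ · √((1 − β)/(1 + β)).
f' = 1015.9 × √(0.5370/1.4630) = 1015.9 × 0.60587 ≈ 615.5 MHz.

615.5 MHz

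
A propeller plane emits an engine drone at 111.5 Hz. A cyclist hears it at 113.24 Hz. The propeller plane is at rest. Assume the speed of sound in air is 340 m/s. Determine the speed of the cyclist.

5.3 m/s

f' > f, so the cyclist is approaching.
f' = f · (v + v_o)/v ⇒ v_o = v · |f'/f − 1|.
v_o = 340 × |113.24/111.5 − 1| = 340 × 0.01561 ≈ 5.3 m/s.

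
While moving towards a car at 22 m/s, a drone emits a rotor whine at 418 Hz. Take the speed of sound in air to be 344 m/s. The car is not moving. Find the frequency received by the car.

447 Hz

Only the source moves, toward the listener, so f' = f · v/(v − v_s).
f' = 418 × 344/(344 − 22) = 418 × 344/322 ≈ 447 Hz.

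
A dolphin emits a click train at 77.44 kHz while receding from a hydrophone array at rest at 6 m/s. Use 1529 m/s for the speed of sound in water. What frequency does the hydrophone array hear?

With the source moving away from a stationary observer, f' = f · v/(v + v_s).
f' = 77.44 × 1529/(1529 + 6) = 77.44 × 1529/1535 ≈ 77.1 kHz.

77.1 kHz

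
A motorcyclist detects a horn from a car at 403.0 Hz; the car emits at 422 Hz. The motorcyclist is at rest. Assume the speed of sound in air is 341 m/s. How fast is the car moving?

16.1 m/s

f' < f, so the car is receding.
f' = f · v/(v + v_s) ⇒ v_s = v · |1 − f/f'|.
v_s = 341 × |1 − 422/403.0| = 341 × 0.04715 ≈ 16.1 m/s.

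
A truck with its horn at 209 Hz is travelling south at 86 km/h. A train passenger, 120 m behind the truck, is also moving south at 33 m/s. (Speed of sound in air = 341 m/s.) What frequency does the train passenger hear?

86 km/h = 23.89 m/s.
The train passenger is behind, so the truck is moving away from it while the train passenger is moving toward the truck.
General Doppler shift: f' = f · (v + v_o)/(v + v_s).
f' = 209 × (341 + 33)/(341 + 23.89) = 209 × 374/364.89 ≈ 214 Hz.

214 Hz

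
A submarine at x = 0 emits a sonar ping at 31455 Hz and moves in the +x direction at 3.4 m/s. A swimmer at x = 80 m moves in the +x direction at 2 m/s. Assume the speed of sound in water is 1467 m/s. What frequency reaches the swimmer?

31485 Hz

The observer lies on the +x side, so the source is heading toward the observer and the observer is heading away from the source.
General Doppler shift: f' = f · (v − v_o)/(v − v_s).
f' = 31455 × (1467 − 2)/(1467 − 3.4) = 31455 × 1465/1463.6 ≈ 31485 Hz.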